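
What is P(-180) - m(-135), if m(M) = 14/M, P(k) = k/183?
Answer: -7246/8235 ≈ -0.87990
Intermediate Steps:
P(k) = k/183 (P(k) = k*(1/183) = k/183)
P(-180) - m(-135) = (1/183)*(-180) - 14/(-135) = -60/61 - 14*(-1)/135 = -60/61 - 1*(-14/135) = -60/61 + 14/135 = -7246/8235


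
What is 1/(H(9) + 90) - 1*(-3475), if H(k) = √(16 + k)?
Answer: 330126/95 ≈ 3475.0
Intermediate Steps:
1/(H(9) + 90) - 1*(-3475) = 1/(√(16 + 9) + 90) - 1*(-3475) = 1/(√25 + 90) + 3475 = 1/(5 + 90) + 3475 = 1/95 + 3475 = 330126/95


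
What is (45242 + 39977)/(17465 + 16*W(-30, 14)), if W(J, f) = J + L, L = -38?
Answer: 85219/16377 ≈ 5.2036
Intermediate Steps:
W(J, f) = -38 + J (W(J, f) = J - 38 = -38 + J)
(45242 + 39977)/(17465 + 16*W(-30, 14)) = (45242 + 39977)/(17465 + 16*(-38 - 30)) = 85219/(17465 + 16*(-68)) = 85219/(17465 - 1088) = 85219/16377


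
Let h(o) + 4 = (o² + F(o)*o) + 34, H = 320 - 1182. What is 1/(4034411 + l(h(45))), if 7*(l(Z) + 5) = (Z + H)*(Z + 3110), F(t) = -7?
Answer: 7/32499142 ≈ 2.1539e-7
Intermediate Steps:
H = -862
h(o) = 30 + o² - 7*o (h(o) = -4 + ((o² - 7*o) + 34) = -4 + (34 + o² - 7*o) = 30 + o² - 7*o)
l(Z) = -5 + (-862 + Z)*(3110 + Z)/7 (l(Z) = -5 + ((Z - 862)*(Z + 3110))/7 = -5 + ((-862 + Z)*(3110 + Z))/7 = -5 + (-862 + Z)*(3110 + Z)/7)
1/(4034411 + l(h(45))) = 1/(4034411 + (-2680855/7 + (30 + 45² - 7*45)²/7 + 2248*(30 + 45² - 7*45)/7)) = 1/(4034411 + (-2680855/7 + (30 + 2025 - 315)²/7 + 2248*(30 + 2025 - 315)/7)) = 1/(4034411 + (-2680855/7 + (⅐)*1740² + (2248/7)*1740)) = 1/(4034411 + (-2680855/7 + (⅐)*3027600 + 3911520/7)) = 1/(4034411 + (-2680855/7 + 3027600/7 + 3911520/7)) = 1/(4034411 + 4258265/7) = 1/(32499142/7) = 7/32499142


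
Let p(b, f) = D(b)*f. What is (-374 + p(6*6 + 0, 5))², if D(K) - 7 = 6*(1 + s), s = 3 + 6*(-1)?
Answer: 159201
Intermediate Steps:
s = -3 (s = 3 - 6 = -3)
D(K) = -5 (D(K) = 7 + 6*(1 - 3) = 7 + 6*(-2) = 7 - 12 = -5)
p(b, f) = -5*f
(-374 + p(6*6 + 0, 5))² = (-374 - 5*5)² = (-374 - 25)² = (-399)² = 159201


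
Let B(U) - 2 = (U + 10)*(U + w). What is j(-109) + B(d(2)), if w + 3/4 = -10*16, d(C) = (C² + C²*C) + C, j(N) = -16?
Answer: -3536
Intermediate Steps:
d(C) = C + C² + C³ (d(C) = (C² + C³) + C = C + C² + C³)
w = -643/4 (w = -¾ - 10*16 = -¾ - 160 = -643/4 ≈ -160.75)
B(U) = 2 + (10 + U)*(-643/4 + U) (B(U) = 2 + (U + 10)*(U - 643/4) = 2 + (10 + U)*(-643/4 + U))
j(-109) + B(d(2)) = -16 + (-3211/2 + (2*(1 + 2 + 2²))² - 603*(1 + 2 + 2²)/2) = -16 + (-3211/2 + (2*(1 + 2 + 4))² - 603*(1 + 2 + 4)/2) = -16 + (-3211/2 + (2*7)² - 603*7/2) = -16 + (-3211/2 + 14² - 603/4*14) = -16 + (-3211/2 + 196 - 4221/2) = -16 - 3520 = -3536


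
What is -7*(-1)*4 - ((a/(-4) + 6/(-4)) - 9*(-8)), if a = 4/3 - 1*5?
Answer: -521/12 ≈ -43.417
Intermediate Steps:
a = -11/3 (a = 4*(⅓) - 5 = 4/3 - 5 = -11/3 ≈ -3.6667)
-7*(-1)*4 - ((a/(-4) + 6/(-4)) - 9*(-8)) = -7*(-1)*4 - ((-11/3/(-4) + 6/(-4)) - 9*(-8)) = 7*4 - ((-11/3*(-¼) + 6*(-¼)) + 72) = 28 - ((11/12 - 3/2) + 72) = 28 - (-7/12 + 72) = 28 - 1*857/12 = 28 - 857/12 = -521/12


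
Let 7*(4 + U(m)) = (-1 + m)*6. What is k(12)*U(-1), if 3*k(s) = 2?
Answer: -80/21 ≈ -3.8095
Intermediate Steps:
k(s) = ⅔ (k(s) = (⅓)*2 = ⅔)
U(m) = -34/7 + 6*m/7 (U(m) = -4 + ((-1 + m)*6)/7 = -4 + (-6 + 6*m)/7 = -4 + (-6/7 + 6*m/7) = -34/7 + 6*m/7)
k(12)*U(-1) = 2*(-34/7 + (6/7)*(-1))/3 = 2*(-34/7 - 6/7)/3 = (⅔)*(-40/7) = -80/21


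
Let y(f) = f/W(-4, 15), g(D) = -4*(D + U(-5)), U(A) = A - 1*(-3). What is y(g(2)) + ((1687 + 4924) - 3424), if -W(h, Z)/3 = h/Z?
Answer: 3187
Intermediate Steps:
W(h, Z) = -3*h/Z
U(A) = 3 + A (U(A) = A + 3 = 3 + A)
g(D) = 8 - 4*D (g(D) = -4*(D + (3 - 5)) = -4*(D - 2) = -4*(-2 + D) = 8 - 4*D)
y(f) = 5*f/4 (y(f) = f/((-3*(-4)/15)) = f/((-3*(-4)*1/15)) = f/(⅘) = f*(5/4) = 5*f/4)
y(g(2)) + ((1687 + 4924) - 3424) = 5*(8 - 4*2)/4 + ((1687 + 4924) - 3424) = 5*(8 - 8)/4 + (6611 - 3424) = (5/4)*0 + 3187 = 0 + 3187 = 3187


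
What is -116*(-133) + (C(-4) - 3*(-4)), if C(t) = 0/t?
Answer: 15440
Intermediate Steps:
C(t) = 0
-116*(-133) + (C(-4) - 3*(-4)) = -116*(-133) + (0 - 3*(-4)) = 15428 + (0 + 12) = 15428 + 12 = 15440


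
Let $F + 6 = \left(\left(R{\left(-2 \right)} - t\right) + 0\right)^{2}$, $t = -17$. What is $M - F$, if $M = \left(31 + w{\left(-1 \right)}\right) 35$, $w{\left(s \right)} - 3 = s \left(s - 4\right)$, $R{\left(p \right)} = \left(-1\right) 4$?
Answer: $1202$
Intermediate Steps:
$R{\left(p \right)} = -4$
$w{\left(s \right)} = 3 + s \left(-4 + s\right)$ ($w{\left(s \right)} = 3 + s \left(s - 4\right) = 3 + s \left(-4 + s\right)$)
$F = 163$ ($F = -6 + \left(\left(-4 - -17\right) + 0\right)^{2} = -6 + \left(\left(-4 + 17\right) + 0\right)^{2} = -6 + \left(13 + 0\right)^{2} = -6 + 13^{2} = -6 + 169 = 163$)
$M = 1365$ ($M = \left(31 + \left(3 + \left(-1\right)^{2} - -4\right)\right) 35 = \left(31 + \left(3 + 1 + 4\right)\right) 35 = \left(31 + 8\right) 35 = 39 \cdot 35 = 1365$)
$M - F = 1365 - 163 = 1202$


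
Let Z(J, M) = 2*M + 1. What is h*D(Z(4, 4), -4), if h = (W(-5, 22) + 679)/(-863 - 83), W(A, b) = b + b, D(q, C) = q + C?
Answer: -3615/946 ≈ -3.8214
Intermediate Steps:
Z(J, M) = 1 + 2*M
D(q, C) = C + q
W(A, b) = 2*b
h = -723/946 (h = (2*22 + 679)/(-863 - 83) = (44 + 679)/(-946) = 723*(-1/946) = -723/946 ≈ -0.76427)
h*D(Z(4, 4), -4) = -723*(-4 + (1 + 2*4))/946 = -723*(-4 + (1 + 8))/946 = -723*(-4 + 9)/946 = -723/946*5 = -3615/946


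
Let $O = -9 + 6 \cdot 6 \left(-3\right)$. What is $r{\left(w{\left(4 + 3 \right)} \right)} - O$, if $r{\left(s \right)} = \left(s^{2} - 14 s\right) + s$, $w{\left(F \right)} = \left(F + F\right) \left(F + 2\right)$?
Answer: $14355$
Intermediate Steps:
$w{\left(F \right)} = 2 F \left(2 + F\right)$
$O = -117$ ($O = -9 + 6 \left(-18\right) = -9 - 108 = -117$)
$r{\left(s \right)} = s^{2} - 13 s$
$r{\left(w{\left(4 + 3 \right)} \right)} - O = 2 \left(4 + 3\right) \left(2 + \left(4 + 3\right)\right) \left(-13 + 2 \left(4 + 3\right) \left(2 + \left(4 + 3\right)\right)\right) - -117 = 2 \cdot 7 \left(2 + 7\right) \left(-13 + 2 \cdot 7 \left(2 + 7\right)\right) + 117 = 2 \cdot 7 \cdot 9 \left(-13 + 2 \cdot 7 \cdot 9\right) + 117 = 126 \left(-13 + 126\right) + 117 = 126 \cdot 113 + 117 = 14238 + 117 = 14355$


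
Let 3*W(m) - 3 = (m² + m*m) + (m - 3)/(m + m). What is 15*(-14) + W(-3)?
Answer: -608/3 ≈ -202.67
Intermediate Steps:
W(m) = 1 + 2*m²/3 + (-3 + m)/(6*m) (W(m) = 1 + ((m² + m*m) + (m - 3)/(m + m))/3 = 1 + ((m² + m²) + (-3 + m)/((2*m)))/3 = 1 + (2*m² + (-3 + m)*(1/(2*m)))/3 = 1 + (2*m² + (-3 + m)/(2*m))/3 = 1 + (2*m²/3 + (-3 + m)/(6*m)) = 1 + 2*m²/3 + (-3 + m)/(6*m))
15*(-14) + W(-3) = 15*(-14) + (⅙)*(-3 - 3*(7 + 4*(-3)²))/(-3) = -210 + (⅙)*(-⅓)*(-3 - 3*(7 + 4*9)) = -210 + (⅙)*(-⅓)*(-3 - 3*(7 + 36)) = -210 + (⅙)*(-⅓)*(-3 - 3*43) = -210 + (⅙)*(-⅓)*(-3 - 129) = -210 + (⅙)*(-⅓)*(-132) = -210 + 22/3 = -608/3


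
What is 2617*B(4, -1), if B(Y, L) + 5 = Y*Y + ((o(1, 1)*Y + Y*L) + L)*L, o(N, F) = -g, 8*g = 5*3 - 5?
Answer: 54957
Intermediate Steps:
g = 5/4 (g = (5*3 - 5)/8 = (15 - 5)/8 = (⅛)*10 = 5/4 ≈ 1.2500)
o(N, F) = -5/4 (o(N, F) = -1*5/4 = -5/4)
B(Y, L) = -5 + Y² + L*(L - 5*Y/4 + L*Y) (B(Y, L) = -5 + (Y*Y + ((-5*Y/4 + Y*L) + L)*L) = -5 + (Y² + ((-5*Y/4 + L*Y) + L)*L) = -5 + (Y² + (L - 5*Y/4 + L*Y)*L) = -5 + (Y² + L*(L - 5*Y/4 + L*Y)) = -5 + Y² + L*(L - 5*Y/4 + L*Y))
2617*B(4, -1) = 2617*(-5 + (-1)² + 4² + 4*(-1)² - 5/4*(-1)*4) = 2617*(-5 + 1 + 16 + 4*1 + 5) = 2617*(-5 + 1 + 16 + 4 + 5) = 2617*21 = 54957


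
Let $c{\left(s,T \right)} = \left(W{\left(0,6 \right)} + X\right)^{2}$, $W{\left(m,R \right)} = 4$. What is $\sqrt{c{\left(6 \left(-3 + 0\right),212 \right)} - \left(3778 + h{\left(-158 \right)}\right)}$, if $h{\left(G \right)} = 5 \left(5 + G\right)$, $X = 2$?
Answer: $i \sqrt{2977} \approx 54.562 i$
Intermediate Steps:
$h{\left(G \right)} = 25 + 5 G$
$c{\left(s,T \right)} = 36$ ($c{\left(s,T \right)} = \left(4 + 2\right)^{2} = 6^{2} = 36$)
$\sqrt{c{\left(6 \left(-3 + 0\right),212 \right)} - \left(3778 + h{\left(-158 \right)}\right)} = \sqrt{36 - \left(3803 - 790\right)} = \sqrt{36 - 3013} = \sqrt{-2977} = i \sqrt{2977}$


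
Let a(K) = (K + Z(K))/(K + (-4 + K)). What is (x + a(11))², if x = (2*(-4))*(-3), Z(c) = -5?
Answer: 5329/9 ≈ 592.11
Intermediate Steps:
a(K) = (-5 + K)/(-4 + 2*K) (a(K) = (K - 5)/(K + (-4 + K)) = (-5 + K)/(-4 + 2*K))
x = 24 (x = -8*(-3) = 24)
(x + a(11))² = (24 + (-5 + 11)/(2*(-2 + 11)))² = (24 + (½)*6/9)² = (24 + (½)*(⅑)*6)² = (24 + ⅓)² = (73/3)² = 5329/9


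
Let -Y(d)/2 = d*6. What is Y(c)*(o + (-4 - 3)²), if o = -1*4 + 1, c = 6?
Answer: -3312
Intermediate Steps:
Y(d) = -12*d (Y(d) = -2*d*6 = -12*d)
o = -3 (o = -4 + 1 = -3)
Y(c)*(o + (-4 - 3)²) = (-12*6)*(-3 + (-4 - 3)²) = -72*(-3 + (-7)²) = -72*(-3 + 49) = -72*46 = -3312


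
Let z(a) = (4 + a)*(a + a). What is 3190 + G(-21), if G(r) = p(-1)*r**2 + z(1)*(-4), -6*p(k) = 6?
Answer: 2709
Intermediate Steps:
z(a) = 2*a*(4 + a) (z(a) = (4 + a)*(2*a) = 2*a*(4 + a))
p(k) = -1 (p(k) = -1/6*6 = -1)
G(r) = -40 - r**2 (G(r) = -r**2 + (2*1*(4 + 1))*(-4) = -r**2 + (2*1*5)*(-4) = -r**2 + 10*(-4) = -r**2 - 40 = -40 - r**2)
3190 + G(-21) = 3190 + (-40 - 1*(-21)**2) = 3190 + (-40 - 1*441) = 3190 + (-40 - 441) = 3190 - 481 = 2709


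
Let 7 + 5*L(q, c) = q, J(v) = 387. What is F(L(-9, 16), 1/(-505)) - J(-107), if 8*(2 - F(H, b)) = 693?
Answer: -3773/8 ≈ -471.63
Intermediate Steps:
L(q, c) = -7/5 + q/5
F(H, b) = -677/8 (F(H, b) = 2 - ⅛*693 = 2 - 693/8 = -677/8)
F(L(-9, 16), 1/(-505)) - J(-107) = -677/8 - 1*387 = -677/8 - 387 = -3773/8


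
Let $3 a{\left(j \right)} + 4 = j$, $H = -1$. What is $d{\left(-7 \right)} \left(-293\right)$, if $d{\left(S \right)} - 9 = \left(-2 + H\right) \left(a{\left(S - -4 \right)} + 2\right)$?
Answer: $-2930$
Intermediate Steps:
$a{\left(j \right)} = - \frac{4}{3} + \frac{j}{3}$
$d{\left(S \right)} = 3 - S$ ($d{\left(S \right)} = 9 + \left(-2 - 1\right) \left(\left(- \frac{4}{3} + \frac{S - -4}{3}\right) + 2\right) = 9 - 3 \left(\left(- \frac{4}{3} + \frac{S + 4}{3}\right) + 2\right) = 9 - 3 \left(\left(- \frac{4}{3} + \frac{4 + S}{3}\right) + 2\right) = 9 - 3 \left(\left(- \frac{4}{3} + \left(\frac{4}{3} + \frac{S}{3}\right)\right) + 2\right) = 9 - 3 \left(\frac{S}{3} + 2\right) = 9 - 3 \left(2 + \frac{S}{3}\right) = 9 - \left(6 + S\right) = 3 - S$)
$d{\left(-7 \right)} \left(-293\right) = \left(3 - -7\right) \left(-293\right) = \left(3 + 7\right) \left(-293\right) = 10 \left(-293\right) = -2930$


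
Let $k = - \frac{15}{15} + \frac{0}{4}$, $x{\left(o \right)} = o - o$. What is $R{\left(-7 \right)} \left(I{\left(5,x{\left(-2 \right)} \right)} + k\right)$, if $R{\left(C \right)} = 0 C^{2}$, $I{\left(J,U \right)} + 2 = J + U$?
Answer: $0$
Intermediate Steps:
$x{\left(o \right)} = 0$
$I{\left(J,U \right)} = -2 + J + U$ ($I{\left(J,U \right)} = -2 + \left(J + U\right) = -2 + J + U$)
$R{\left(C \right)} = 0$
$k = -1$ ($k = \left(-15\right) \frac{1}{15} + 0 \cdot \frac{1}{4} = -1 + 0 = -1$)
$R{\left(-7 \right)} \left(I{\left(5,x{\left(-2 \right)} \right)} + k\right) = 0 \left(\left(-2 + 5 + 0\right) - 1\right) = 0 \left(3 - 1\right) = 0 \cdot 2 = 0$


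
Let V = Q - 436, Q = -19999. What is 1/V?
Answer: -1/20435 ≈ -4.8936e-5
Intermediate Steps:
V = -20435 (V = -19999 - 436 = -20435)
1/V = 1/(-20435) = -1/20435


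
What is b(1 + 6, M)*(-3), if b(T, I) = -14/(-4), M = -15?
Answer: -21/2 ≈ -10.500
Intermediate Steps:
b(T, I) = 7/2 (b(T, I) = -14*(-¼) = 7/2)
b(1 + 6, M)*(-3) = (7/2)*(-3) = -21/2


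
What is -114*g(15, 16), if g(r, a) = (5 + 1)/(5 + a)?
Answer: -228/7 ≈ -32.571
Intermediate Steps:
g(r, a) = 6/(5 + a)
-114*g(15, 16) = -684/(5 + 16) = -684/21 = -114*2/7 = -228/7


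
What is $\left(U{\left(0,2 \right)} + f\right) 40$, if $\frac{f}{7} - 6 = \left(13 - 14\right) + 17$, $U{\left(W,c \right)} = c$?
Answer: $6240$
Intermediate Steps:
$f = 154$ ($f = 42 + 7 \left(\left(13 - 14\right) + 17\right) = 42 + 7 \left(-1 + 17\right) = 42 + 7 \cdot 16 = 42 + 112 = 154$)
$\left(U{\left(0,2 \right)} + f\right) 40 = \left(2 + 154\right) 40 = 156 \cdot 40 = 6240$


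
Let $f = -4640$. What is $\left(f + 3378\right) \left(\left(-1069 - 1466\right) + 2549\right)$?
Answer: $-17668$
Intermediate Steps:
$\left(f + 3378\right) \left(\left(-1069 - 1466\right) + 2549\right) = \left(-4640 + 3378\right) \left(\left(-1069 - 1466\right) + 2549\right) = - 1262 \left(\left(-1069 - 1466\right) + 2549\right) = - 1262 \left(-2535 + 2549\right) = \left(-1262\right) 14 = -17668$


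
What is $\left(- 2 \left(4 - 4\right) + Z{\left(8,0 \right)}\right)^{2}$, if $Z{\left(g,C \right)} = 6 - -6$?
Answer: $144$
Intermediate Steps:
$Z{\left(g,C \right)} = 12$ ($Z{\left(g,C \right)} = 6 + 6 = 12$)
$\left(- 2 \left(4 - 4\right) + Z{\left(8,0 \right)}\right)^{2} = \left(- 2 \left(4 - 4\right) + 12\right)^{2} = \left(\left(-2\right) 0 + 12\right)^{2} = \left(0 + 12\right)^{2} = 12^{2} = 144$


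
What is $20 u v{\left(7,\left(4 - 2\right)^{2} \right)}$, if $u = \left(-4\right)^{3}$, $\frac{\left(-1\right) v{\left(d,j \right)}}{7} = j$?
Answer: $35840$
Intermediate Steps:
$v{\left(d,j \right)} = - 7 j$
$u = -64$
$20 u v{\left(7,\left(4 - 2\right)^{2} \right)} = 20 \left(-64\right) \left(- 7 \left(4 - 2\right)^{2}\right) = - 1280 \left(- 7 \cdot 2^{2}\right) = - 1280 \left(\left(-7\right) 4\right) = \left(-1280\right) \left(-28\right) = 35840$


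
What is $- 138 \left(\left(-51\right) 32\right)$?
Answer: $225216$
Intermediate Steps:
$- 138 \left(\left(-51\right) 32\right) = \left(-138\right) \left(-1632\right) = 225216$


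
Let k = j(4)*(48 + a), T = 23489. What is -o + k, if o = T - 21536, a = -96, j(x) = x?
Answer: -2145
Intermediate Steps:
o = 1953 (o = 23489 - 21536 = 1953)
k = -192 (k = 4*(48 - 96) = 4*(-48) = -192)
-o + k = -1*1953 - 192 = -1953 - 192 = -2145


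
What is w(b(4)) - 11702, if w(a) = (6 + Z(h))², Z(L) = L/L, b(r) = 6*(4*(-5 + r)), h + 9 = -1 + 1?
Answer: -11653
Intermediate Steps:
h = -9 (h = -9 + (-1 + 1) = -9 + 0 = -9)
b(r) = -120 + 24*r (b(r) = 6*(-20 + 4*r) = -120 + 24*r)
Z(L) = 1
w(a) = 49 (w(a) = (6 + 1)² = 7² = 49)
w(b(4)) - 11702 = 49 - 11702 = -11653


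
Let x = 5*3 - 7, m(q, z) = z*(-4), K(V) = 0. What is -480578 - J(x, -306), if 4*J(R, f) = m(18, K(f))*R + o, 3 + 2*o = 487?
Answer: -961277/2 ≈ -4.8064e+5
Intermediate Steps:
o = 242 (o = -3/2 + (½)*487 = -3/2 + 487/2 = 242)
m(q, z) = -4*z
x = 8 (x = 15 - 7 = 8)
J(R, f) = 121/2 (J(R, f) = ((-4*0)*R + 242)/4 = (0*R + 242)/4 = (0 + 242)/4 = (¼)*242 = 121/2)
-480578 - J(x, -306) = -480578 - 1*121/2 = -480578 - 121/2 = -961277/2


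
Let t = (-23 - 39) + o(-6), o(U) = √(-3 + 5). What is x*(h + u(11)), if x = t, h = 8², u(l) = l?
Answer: -4650 + 75*√2 ≈ -4543.9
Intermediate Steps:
h = 64
o(U) = √2
t = -62 + √2 (t = (-23 - 39) + √2 = -62 + √2 ≈ -60.586)
x = -62 + √2 ≈ -60.586
x*(h + u(11)) = (-62 + √2)*(64 + 11) = (-62 + √2)*75 = -4650 + 75*√2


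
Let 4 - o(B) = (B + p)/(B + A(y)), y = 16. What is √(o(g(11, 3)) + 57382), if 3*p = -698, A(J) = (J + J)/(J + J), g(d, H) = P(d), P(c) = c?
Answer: √2066561/6 ≈ 239.59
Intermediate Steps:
g(d, H) = d
A(J) = 1 (A(J) = (2*J)/((2*J)) = (2*J)*(1/(2*J)) = 1)
p = -698/3 (p = (⅓)*(-698) = -698/3 ≈ -232.67)
o(B) = 4 - (-698/3 + B)/(1 + B) (o(B) = 4 - (B - 698/3)/(B + 1) = 4 - (-698/3 + B)/(1 + B))
√(o(g(11, 3)) + 57382) = √((710 + 9*11)/(3*(1 + 11)) + 57382) = √((⅓)*(710 + 99)/12 + 57382) = √((⅓)*(1/12)*809 + 57382) = √(809/36 + 57382) = √(2066561/36) = √2066561/6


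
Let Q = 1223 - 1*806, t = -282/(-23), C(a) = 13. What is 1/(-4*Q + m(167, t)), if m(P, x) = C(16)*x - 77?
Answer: -23/36469 ≈ -0.00063067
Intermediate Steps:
t = 282/23 (t = -282*(-1/23) = 282/23 ≈ 12.261)
m(P, x) = -77 + 13*x (m(P, x) = 13*x - 77 = -77 + 13*x)
Q = 417 (Q = 1223 - 806 = 417)
1/(-4*Q + m(167, t)) = 1/(-4*417 + (-77 + 13*(282/23))) = 1/(-1668 + (-77 + 3666/23)) = 1/(-1668 + 1895/23) = 1/(-36469/23) = -23/36469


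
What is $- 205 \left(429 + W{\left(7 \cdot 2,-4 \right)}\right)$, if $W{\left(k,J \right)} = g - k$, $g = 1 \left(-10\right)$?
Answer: $-83025$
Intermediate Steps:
$g = -10$
$W{\left(k,J \right)} = -10 - k$
$- 205 \left(429 + W{\left(7 \cdot 2,-4 \right)}\right) = - 205 \left(429 - \left(10 + 7 \cdot 2\right)\right) = - 205 \left(429 - 24\right) = \left(-205\right) 405 = -83025$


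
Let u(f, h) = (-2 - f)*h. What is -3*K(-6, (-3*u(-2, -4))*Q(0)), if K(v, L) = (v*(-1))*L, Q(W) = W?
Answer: 0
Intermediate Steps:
u(f, h) = h*(-2 - f)
K(v, L) = -L*v (K(v, L) = (-v)*L = -L*v)
-3*K(-6, (-3*u(-2, -4))*Q(0)) = -(-3)*-(-3)*(-4)*(2 - 2)*0*(-6) = -(-3)*-(-3)*(-4)*0*0*(-6) = -(-3)*-3*0*0*(-6) = -(-3)*0*0*(-6) = -(-3)*0*(-6) = -3*0 = 0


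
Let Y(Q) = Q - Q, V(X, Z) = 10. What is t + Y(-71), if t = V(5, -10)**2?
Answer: 100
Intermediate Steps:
Y(Q) = 0
t = 100 (t = 10**2 = 100)
t + Y(-71) = 100 + 0 = 100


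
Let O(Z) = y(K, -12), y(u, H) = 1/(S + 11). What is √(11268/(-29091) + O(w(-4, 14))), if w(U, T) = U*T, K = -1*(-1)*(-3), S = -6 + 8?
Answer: I*√4932892991/126061 ≈ 0.55715*I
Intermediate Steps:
S = 2
K = -3 (K = 1*(-3) = -3)
y(u, H) = 1/13 (y(u, H) = 1/(2 + 11) = 1/13)
w(U, T) = T*U
O(Z) = 1/13
√(11268/(-29091) + O(w(-4, 14))) = √(11268/(-29091) + 1/13) = √(11268*(-1/29091) + 1/13) = √(-3756/9697 + 1/13) = √(-39131/126061) = I*√4932892991/126061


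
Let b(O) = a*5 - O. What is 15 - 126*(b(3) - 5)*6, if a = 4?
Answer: -9057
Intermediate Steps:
b(O) = 20 - O (b(O) = 4*5 - O = 20 - O)
15 - 126*(b(3) - 5)*6 = 15 - 126*((20 - 1*3) - 5)*6 = 15 - 126*((20 - 3) - 5)*6 = 15 - 126*(17 - 5)*6 = 15 - 1512*6 = 15 - 126*72 = 15 - 9072 = -9057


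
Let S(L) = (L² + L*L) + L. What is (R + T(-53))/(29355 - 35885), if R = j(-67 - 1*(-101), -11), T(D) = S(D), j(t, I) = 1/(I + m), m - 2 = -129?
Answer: -767969/901140 ≈ -0.85222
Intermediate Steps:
m = -127 (m = 2 - 129 = -127)
S(L) = L + 2*L² (S(L) = (L² + L²) + L = 2*L² + L = L + 2*L²)
j(t, I) = 1/(-127 + I) (j(t, I) = 1/(I - 127) = 1/(-127 + I))
T(D) = D*(1 + 2*D)
R = -1/138 (R = 1/(-127 - 11) = 1/(-138) = -1/138 ≈ -0.0072464)
(R + T(-53))/(29355 - 35885) = (-1/138 - 53*(1 + 2*(-53)))/(29355 - 35885) = (-1/138 - 53*(1 - 106))/(-6530) = (-1/138 - 53*(-105))*(-1/6530) = (-1/138 + 5565)*(-1/6530) = (767969/138)*(-1/6530) = -767969/901140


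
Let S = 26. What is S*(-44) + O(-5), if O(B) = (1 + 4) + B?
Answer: -1144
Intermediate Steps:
O(B) = 5 + B
S*(-44) + O(-5) = 26*(-44) + (5 - 5) = -1144 + 0 = -1144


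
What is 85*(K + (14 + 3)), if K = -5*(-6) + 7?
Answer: 4590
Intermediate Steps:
K = 37 (K = 30 + 7 = 37)
85*(K + (14 + 3)) = 85*(37 + (14 + 3)) = 85*(37 + 17) = 85*54 = 4590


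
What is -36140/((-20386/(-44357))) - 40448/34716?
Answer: -6956590533826/88465047 ≈ -78637.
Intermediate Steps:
-36140/((-20386/(-44357))) - 40448/34716 = -36140/((-20386*(-1/44357))) - 40448*1/34716 = -36140/20386/44357 - 10112/8679 = -36140*44357/20386 - 10112/8679 = -801530990/10193 - 10112/8679 = -6956590533826/88465047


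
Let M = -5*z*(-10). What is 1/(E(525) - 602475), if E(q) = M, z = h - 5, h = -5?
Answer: -1/602975 ≈ -1.6584e-6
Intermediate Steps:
z = -10 (z = -5 - 5 = -10)
M = -500 (M = -5*(-10)*(-10) = 50*(-10) = -500)
E(q) = -500
1/(E(525) - 602475) = 1/(-500 - 602475) = 1/(-602975) = -1/602975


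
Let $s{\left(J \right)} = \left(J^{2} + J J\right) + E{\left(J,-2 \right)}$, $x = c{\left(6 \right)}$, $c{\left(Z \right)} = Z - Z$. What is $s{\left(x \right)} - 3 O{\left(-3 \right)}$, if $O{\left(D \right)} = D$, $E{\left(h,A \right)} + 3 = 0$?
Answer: $6$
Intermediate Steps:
$c{\left(Z \right)} = 0$
$E{\left(h,A \right)} = -3$ ($E{\left(h,A \right)} = -3 + 0 = -3$)
$x = 0$
$s{\left(J \right)} = -3 + 2 J^{2}$ ($s{\left(J \right)} = \left(J^{2} + J J\right) - 3 = \left(J^{2} + J^{2}\right) - 3 = 2 J^{2} - 3 = -3 + 2 J^{2}$)
$s{\left(x \right)} - 3 O{\left(-3 \right)} = \left(-3 + 2 \cdot 0^{2}\right) - -9 = \left(-3 + 2 \cdot 0\right) + 9 = \left(-3 + 0\right) + 9 = -3 + 9 = 6$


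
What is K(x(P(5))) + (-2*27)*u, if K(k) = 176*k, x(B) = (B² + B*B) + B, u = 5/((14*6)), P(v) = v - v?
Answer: -45/14 ≈ -3.2143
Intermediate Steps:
P(v) = 0
u = 5/84 ≈ 0.059524
x(B) = B + 2*B² (x(B) = (B² + B²) + B = 2*B² + B = B + 2*B²)
K(x(P(5))) + (-2*27)*u = 176*(0*(1 + 2*0)) - 2*27*(5/84) = 176*(0*(1 + 0)) - 54*5/84 = 176*(0*1) - 45/14 = 176*0 - 45/14 = 0 - 45/14 = -45/14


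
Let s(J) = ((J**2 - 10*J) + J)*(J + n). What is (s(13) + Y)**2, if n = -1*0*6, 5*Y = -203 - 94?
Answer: 9504889/25 ≈ 3.8020e+5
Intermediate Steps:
Y = -297/5 (Y = (-203 - 94)/5 = (1/5)*(-297) = -297/5 ≈ -59.400)
n = 0 (n = 0*6 = 0)
s(J) = J*(J**2 - 9*J) (s(J) = ((J**2 - 10*J) + J)*(J + 0) = (J**2 - 9*J)*J = J*(J**2 - 9*J))
(s(13) + Y)**2 = (13**2*(-9 + 13) - 297/5)**2 = (169*4 - 297/5)**2 = (676 - 297/5)**2 = (3083/5)**2 = 9504889/25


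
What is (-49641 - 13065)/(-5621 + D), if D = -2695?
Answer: 1493/198 ≈ 7.5404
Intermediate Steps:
(-49641 - 13065)/(-5621 + D) = (-49641 - 13065)/(-5621 - 2695) = -62706/(-8316) = -62706*(-1/8316) = 1493/198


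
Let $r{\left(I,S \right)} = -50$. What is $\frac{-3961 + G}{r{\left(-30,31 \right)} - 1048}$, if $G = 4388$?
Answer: $- \frac{7}{18} \approx -0.38889$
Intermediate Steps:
$\frac{-3961 + G}{r{\left(-30,31 \right)} - 1048} = \frac{-3961 + 4388}{-50 - 1048} = \frac{427}{-1098} = 427 \left(- \frac{1}{1098}\right) = - \frac{7}{18}$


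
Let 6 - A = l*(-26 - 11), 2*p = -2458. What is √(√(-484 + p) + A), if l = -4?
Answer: √(-142 + I*√1713) ≈ 1.7188 + 12.04*I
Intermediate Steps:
p = -1229 (p = (½)*(-2458) = -1229)
A = -142 (A = 6 - (-4)*(-26 - 11) = 6 - (-4)*(-37) = 6 - 1*148 = 6 - 148 = -142)
√(√(-484 + p) + A) = √(√(-484 - 1229) - 142) = √(√(-1713) - 142) = √(I*√1713 - 142) = √(-142 + I*√1713)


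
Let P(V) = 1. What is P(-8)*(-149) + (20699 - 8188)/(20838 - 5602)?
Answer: -2257653/15236 ≈ -148.18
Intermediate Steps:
P(-8)*(-149) + (20699 - 8188)/(20838 - 5602) = 1*(-149) + (20699 - 8188)/(20838 - 5602) = -149 + 12511/15236 = -2257653/15236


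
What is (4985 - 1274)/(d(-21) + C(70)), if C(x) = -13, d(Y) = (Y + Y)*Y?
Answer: 3711/869 ≈ 4.2704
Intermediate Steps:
d(Y) = 2*Y**2 (d(Y) = (2*Y)*Y = 2*Y**2)
(4985 - 1274)/(d(-21) + C(70)) = (4985 - 1274)/(2*(-21)**2 - 13) = 3711/(2*441 - 13) = 3711/(882 - 13) = 3711/869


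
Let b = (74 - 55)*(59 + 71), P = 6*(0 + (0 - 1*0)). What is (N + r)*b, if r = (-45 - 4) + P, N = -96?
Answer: -358150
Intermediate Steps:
P = 0 (P = 6*(0 + (0 + 0)) = 6*(0 + 0) = 6*0 = 0)
b = 2470 (b = 19*130 = 2470)
r = -49 (r = (-45 - 4) + 0 = -49 + 0 = -49)
(N + r)*b = (-96 - 49)*2470 = -145*2470 = -358150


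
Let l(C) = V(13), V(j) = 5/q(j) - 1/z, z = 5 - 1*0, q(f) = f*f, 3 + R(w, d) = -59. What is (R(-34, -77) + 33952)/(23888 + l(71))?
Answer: 14318525/10092608 ≈ 1.4187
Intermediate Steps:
R(w, d) = -62 (R(w, d) = -3 - 59 = -62)
q(f) = f²
z = 5 (z = 5 + 0 = 5)
V(j) = -⅕ + 5/j² (V(j) = 5/(j²) - 1/5 = 5/j² - 1*⅕ = 5/j² - ⅕ = -⅕ + 5/j²)
l(C) = -144/845 (l(C) = -⅕ + 5/13² = -⅕ + 5*(1/169) = -⅕ + 5/169 = -144/845)
(R(-34, -77) + 33952)/(23888 + l(71)) = (-62 + 33952)/(23888 - 144/845) = 33890/(20185216/845) = 33890*(845/20185216) = 14318525/10092608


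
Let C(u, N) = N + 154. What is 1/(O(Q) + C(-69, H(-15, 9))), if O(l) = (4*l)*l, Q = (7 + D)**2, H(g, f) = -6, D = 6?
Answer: 1/114392 ≈ 8.7419e-6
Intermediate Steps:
C(u, N) = 154 + N
Q = 169 (Q = (7 + 6)**2 = 13**2 = 169)
O(l) = 4*l**2
1/(O(Q) + C(-69, H(-15, 9))) = 1/(4*169**2 + (154 - 6)) = 1/(4*28561 + 148) = 1/(114244 + 148) = 1/114392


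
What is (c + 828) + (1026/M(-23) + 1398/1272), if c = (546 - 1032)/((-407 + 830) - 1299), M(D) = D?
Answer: 279435253/355948 ≈ 785.04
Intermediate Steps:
c = 81/146 (c = -486/(423 - 1299) = -486/(-876) = -486*(-1/876) = 81/146 ≈ 0.55479)
(c + 828) + (1026/M(-23) + 1398/1272) = (81/146 + 828) + (1026/(-23) + 1398/1272) = 120969/146 + (1026*(-1/23) + 1398*(1/1272)) = 120969/146 + (-1026/23 + 233/212) = 120969/146 - 212153/4876 = 279435253/355948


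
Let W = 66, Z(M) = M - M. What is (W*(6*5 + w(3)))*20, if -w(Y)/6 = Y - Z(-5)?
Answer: 15840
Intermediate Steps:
Z(M) = 0
w(Y) = -6*Y (w(Y) = -6*(Y - 1*0) = -6*(Y + 0) = -6*Y)
(W*(6*5 + w(3)))*20 = (66*(6*5 - 6*3))*20 = (66*(30 - 18))*20 = (66*12)*20 = 792*20 = 15840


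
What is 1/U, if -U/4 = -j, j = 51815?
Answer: 1/207260 ≈ 4.8249e-6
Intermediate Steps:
U = 207260 (U = -(-4)*51815 = -4*(-51815) = 207260)
1/U = 1/207260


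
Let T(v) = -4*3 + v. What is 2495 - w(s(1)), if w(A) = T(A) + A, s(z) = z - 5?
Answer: 2515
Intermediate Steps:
T(v) = -12 + v
s(z) = -5 + z
w(A) = -12 + 2*A (w(A) = (-12 + A) + A = -12 + 2*A)
2495 - w(s(1)) = 2495 - (-12 + 2*(-5 + 1)) = 2495 - (-12 + 2*(-4)) = 2495 - (-12 - 8) = 2495 - 1*(-20) = 2495 + 20 = 2515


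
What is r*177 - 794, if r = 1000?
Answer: 176206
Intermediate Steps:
r*177 - 794 = 1000*177 - 794 = 177000 - 794 = 176206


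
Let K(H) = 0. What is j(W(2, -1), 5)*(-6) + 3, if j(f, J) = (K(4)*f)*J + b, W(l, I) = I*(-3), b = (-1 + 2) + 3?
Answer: -21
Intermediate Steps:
b = 4 (b = 1 + 3 = 4)
W(l, I) = -3*I
j(f, J) = 4 (j(f, J) = (0*f)*J + 4 = 0*J + 4 = 0 + 4 = 4)
j(W(2, -1), 5)*(-6) + 3 = 4*(-6) + 3 = -24 + 3 = -21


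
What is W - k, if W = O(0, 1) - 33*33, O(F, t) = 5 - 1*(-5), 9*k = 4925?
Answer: -14636/9 ≈ -1626.2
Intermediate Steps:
k = 4925/9 (k = (⅑)*4925 = 4925/9 ≈ 547.22)
O(F, t) = 10 (O(F, t) = 5 + 5 = 10)
W = -1079 (W = 10 - 33*33 = 10 - 1089 = -1079)
W - k = -1079 - 1*4925/9 = -1079 - 4925/9 = -14636/9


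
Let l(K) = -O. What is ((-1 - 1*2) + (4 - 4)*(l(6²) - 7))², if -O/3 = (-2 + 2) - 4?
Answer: 9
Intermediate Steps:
O = 12 (O = -3*((-2 + 2) - 4) = -3*(0 - 4) = -3*(-4) = 12)
l(K) = -12 (l(K) = -1*12 = -12)
((-1 - 1*2) + (4 - 4)*(l(6²) - 7))² = ((-1 - 1*2) + (4 - 4)*(-12 - 7))² = ((-1 - 2) + 0*(-19))² = (-3 + 0)² = (-3)² = 9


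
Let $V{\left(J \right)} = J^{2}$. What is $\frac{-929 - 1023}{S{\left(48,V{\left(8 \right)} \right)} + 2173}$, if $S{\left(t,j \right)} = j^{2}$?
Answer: $- \frac{1952}{6269} \approx -0.31137$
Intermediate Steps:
$\frac{-929 - 1023}{S{\left(48,V{\left(8 \right)} \right)} + 2173} = \frac{-929 - 1023}{\left(8^{2}\right)^{2} + 2173} = - \frac{1952}{64^{2} + 2173} = - \frac{1952}{4096 + 2173} = - \frac{1952}{6269}$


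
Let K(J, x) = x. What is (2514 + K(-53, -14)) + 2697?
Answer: 5197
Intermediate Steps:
(2514 + K(-53, -14)) + 2697 = (2514 - 14) + 2697 = 2500 + 2697 = 5197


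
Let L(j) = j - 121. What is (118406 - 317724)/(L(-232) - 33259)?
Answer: 99659/16806 ≈ 5.9300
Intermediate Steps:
L(j) = -121 + j
(118406 - 317724)/(L(-232) - 33259) = (118406 - 317724)/((-121 - 232) - 33259) = -199318/(-353 - 33259) = -199318/(-33612) = -199318*(-1/33612) = 99659/16806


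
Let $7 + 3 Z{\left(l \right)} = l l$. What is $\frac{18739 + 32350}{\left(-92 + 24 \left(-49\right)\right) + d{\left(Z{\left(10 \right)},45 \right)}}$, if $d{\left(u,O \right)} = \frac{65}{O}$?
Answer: $- \frac{459801}{11399} \approx -40.337$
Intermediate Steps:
$Z{\left(l \right)} = - \frac{7}{3} + \frac{l^{2}}{3}$ ($Z{\left(l \right)} = - \frac{7}{3} + \frac{l l}{3} = - \frac{7}{3} + \frac{l^{2}}{3}$)
$\frac{18739 + 32350}{\left(-92 + 24 \left(-49\right)\right) + d{\left(Z{\left(10 \right)},45 \right)}} = \frac{18739 + 32350}{\left(-92 + 24 \left(-49\right)\right) + \frac{65}{45}} = \frac{51089}{\left(-92 - 1176\right) + 65 \cdot \frac{1}{45}} = \frac{51089}{-1268 + \frac{13}{9}} = \frac{51089}{- \frac{11399}{9}} = 51089 \left(- \frac{9}{11399}\right) = - \frac{459801}{11399}$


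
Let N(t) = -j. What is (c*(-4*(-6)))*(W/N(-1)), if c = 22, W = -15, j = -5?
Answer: -1584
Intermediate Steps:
N(t) = 5 (N(t) = -1*(-5) = 5)
(c*(-4*(-6)))*(W/N(-1)) = (22*(-4*(-6)))*(-15/5) = (22*24)*(-15*⅕) = 528*(-3) = -1584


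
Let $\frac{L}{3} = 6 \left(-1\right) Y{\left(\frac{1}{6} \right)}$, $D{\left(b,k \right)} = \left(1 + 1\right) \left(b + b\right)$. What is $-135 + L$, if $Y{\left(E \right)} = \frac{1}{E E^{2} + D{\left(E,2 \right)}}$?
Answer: $- \frac{23463}{145} \approx -161.81$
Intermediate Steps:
$D{\left(b,k \right)} = 4 b$ ($D{\left(b,k \right)} = 2 \cdot 2 b = 4 b$)
$Y{\left(E \right)} = \frac{1}{E^{3} + 4 E}$ ($Y{\left(E \right)} = \frac{1}{E E^{2} + 4 E} = \frac{1}{E^{3} + 4 E}$)
$L = - \frac{3888}{145}$ ($L = 3 \cdot 6 \left(-1\right) \frac{1}{\frac{1}{6} \left(4 + \left(\frac{1}{6}\right)^{2}\right)} = 3 \left(- 6 \frac{\frac{1}{\frac{1}{6}}}{4 + \left(\frac{1}{6}\right)^{2}}\right) = 3 \left(- 6 \frac{6}{4 + \frac{1}{36}}\right) = 3 \left(- 6 \frac{6}{\frac{145}{36}}\right) = 3 \left(- 6 \cdot 6 \cdot \frac{36}{145}\right) = 3 \left(\left(-6\right) \frac{216}{145}\right) = 3 \left(- \frac{1296}{145}\right) = - \frac{3888}{145} \approx -26.814$)
$-135 + L = -135 - \frac{3888}{145} = - \frac{23463}{145}$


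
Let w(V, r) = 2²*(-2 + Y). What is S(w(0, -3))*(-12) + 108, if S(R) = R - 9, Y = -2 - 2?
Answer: 504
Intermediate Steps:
Y = -4
w(V, r) = -24 (w(V, r) = 2²*(-2 - 4) = 4*(-6) = -24)
S(R) = -9 + R
S(w(0, -3))*(-12) + 108 = (-9 - 24)*(-12) + 108 = -33*(-12) + 108 = 396 + 108 = 504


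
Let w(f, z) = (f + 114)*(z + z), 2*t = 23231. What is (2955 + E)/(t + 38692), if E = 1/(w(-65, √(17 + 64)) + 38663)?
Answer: 233710952/3978820175 ≈ 0.058739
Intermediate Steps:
t = 23231/2 (t = (½)*23231 = 23231/2 ≈ 11616.)
w(f, z) = 2*z*(114 + f) (w(f, z) = (114 + f)*(2*z) = 2*z*(114 + f))
E = 1/39545 (E = 1/(2*√(17 + 64)*(114 - 65) + 38663) = 1/(2*√81*49 + 38663) = 1/(2*9*49 + 38663) = 1/(882 + 38663) = 1/39545 ≈ 2.5288e-5)
(2955 + E)/(t + 38692) = (2955 + 1/39545)/(23231/2 + 38692) = 116855476/(39545*(100615/2)) = (116855476/39545)*(2/100615) = 233710952/3978820175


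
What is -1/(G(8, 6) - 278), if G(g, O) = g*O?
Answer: 1/230 ≈ 0.0043478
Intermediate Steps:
G(g, O) = O*g
-1/(G(8, 6) - 278) = -1/(6*8 - 278) = -1/(48 - 278) = -1/(-230) = -1*(-1/230) = 1/230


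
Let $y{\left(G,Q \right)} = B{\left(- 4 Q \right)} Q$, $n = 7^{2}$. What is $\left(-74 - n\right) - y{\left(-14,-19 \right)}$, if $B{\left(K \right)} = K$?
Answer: $1321$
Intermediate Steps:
$n = 49$
$y{\left(G,Q \right)} = - 4 Q^{2}$ ($y{\left(G,Q \right)} = - 4 Q Q = - 4 Q^{2}$)
$\left(-74 - n\right) - y{\left(-14,-19 \right)} = \left(-74 - 49\right) - - 4 \left(-19\right)^{2} = \left(-74 - 49\right) - \left(-4\right) 361 = -123 - -1444 = -123 + 1444 = 1321$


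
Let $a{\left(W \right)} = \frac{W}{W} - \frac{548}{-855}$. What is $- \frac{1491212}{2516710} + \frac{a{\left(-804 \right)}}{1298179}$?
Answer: $- \frac{165515685707641}{279340476078195} \approx -0.59252$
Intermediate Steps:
$a{\left(W \right)} = \frac{1403}{855}$ ($a{\left(W \right)} = 1 - - \frac{548}{855} = 1 + \frac{548}{855} = \frac{1403}{855}$)
$- \frac{1491212}{2516710} + \frac{a{\left(-804 \right)}}{1298179} = - \frac{1491212}{2516710} + \frac{1403}{855 \cdot 1298179} = \left(-1491212\right) \frac{1}{2516710} + \frac{1403}{855} \cdot \frac{1}{1298179} = - \frac{745606}{1258355} + \frac{1403}{1109943045} = - \frac{165515685707641}{279340476078195}$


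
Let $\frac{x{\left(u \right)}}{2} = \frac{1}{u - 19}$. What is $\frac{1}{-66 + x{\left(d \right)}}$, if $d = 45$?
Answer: $- \frac{13}{857} \approx -0.015169$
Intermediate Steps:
$x{\left(u \right)} = \frac{2}{-19 + u}$ ($x{\left(u \right)} = \frac{2}{u - 19} = \frac{2}{-19 + u}$)
$\frac{1}{-66 + x{\left(d \right)}} = \frac{1}{-66 + \frac{2}{-19 + 45}} = \frac{1}{-66 + \frac{2}{26}} = \frac{1}{-66 + 2 \cdot \frac{1}{26}} = \frac{1}{-66 + \frac{1}{13}} = \frac{1}{- \frac{857}{13}} = - \frac{13}{857}$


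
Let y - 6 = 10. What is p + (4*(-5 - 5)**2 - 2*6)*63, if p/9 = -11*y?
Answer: 22860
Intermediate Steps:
y = 16 (y = 6 + 10 = 16)
p = -1584 (p = 9*(-11*16) = 9*(-176) = -1584)
p + (4*(-5 - 5)**2 - 2*6)*63 = -1584 + (4*(-5 - 5)**2 - 2*6)*63 = -1584 + (4*(-10)**2 - 12)*63 = -1584 + (4*100 - 12)*63 = -1584 + (400 - 12)*63 = -1584 + 388*63 = -1584 + 24444 = 22860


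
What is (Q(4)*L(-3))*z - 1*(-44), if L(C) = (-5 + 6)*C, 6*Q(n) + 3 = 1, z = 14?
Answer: 58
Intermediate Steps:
Q(n) = -⅓ (Q(n) = -½ + (⅙)*1 = -½ + ⅙ = -⅓)
L(C) = C (L(C) = 1*C = C)
(Q(4)*L(-3))*z - 1*(-44) = -⅓*(-3)*14 - 1*(-44) = 1*14 + 44 = 14 + 44 = 58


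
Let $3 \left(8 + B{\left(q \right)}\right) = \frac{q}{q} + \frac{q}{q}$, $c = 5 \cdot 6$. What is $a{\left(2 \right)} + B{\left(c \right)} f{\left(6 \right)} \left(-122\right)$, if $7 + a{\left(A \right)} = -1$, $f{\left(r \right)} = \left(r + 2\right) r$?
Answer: $42936$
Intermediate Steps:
$c = 30$
$f{\left(r \right)} = r \left(2 + r\right)$ ($f{\left(r \right)} = \left(2 + r\right) r = r \left(2 + r\right)$)
$a{\left(A \right)} = -8$ ($a{\left(A \right)} = -7 - 1 = -8$)
$B{\left(q \right)} = - \frac{22}{3}$ ($B{\left(q \right)} = -8 + \frac{\frac{q}{q} + \frac{q}{q}}{3} = -8 + \frac{1 + 1}{3} = -8 + \frac{1}{3} \cdot 2 = -8 + \frac{2}{3} = - \frac{22}{3}$)
$a{\left(2 \right)} + B{\left(c \right)} f{\left(6 \right)} \left(-122\right) = -8 + - \frac{22 \cdot 6 \left(2 + 6\right)}{3} \left(-122\right) = -8 + - \frac{22 \cdot 6 \cdot 8}{3} \left(-122\right) = -8 + \left(- \frac{22}{3}\right) 48 \left(-122\right) = -8 - -42944 = -8 + 42944 = 42936$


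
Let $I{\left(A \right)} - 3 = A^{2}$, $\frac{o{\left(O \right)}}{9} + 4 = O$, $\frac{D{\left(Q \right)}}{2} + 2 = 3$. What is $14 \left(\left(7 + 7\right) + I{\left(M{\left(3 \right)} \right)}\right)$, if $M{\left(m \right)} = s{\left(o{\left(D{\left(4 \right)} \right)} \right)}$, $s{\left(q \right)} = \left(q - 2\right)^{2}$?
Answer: $2240238$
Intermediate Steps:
$D{\left(Q \right)} = 2$ ($D{\left(Q \right)} = -4 + 2 \cdot 3 = -4 + 6 = 2$)
$o{\left(O \right)} = -36 + 9 O$
$s{\left(q \right)} = \left(-2 + q\right)^{2}$
$M{\left(m \right)} = 400$ ($M{\left(m \right)} = \left(-2 + \left(-36 + 9 \cdot 2\right)\right)^{2} = \left(-2 + \left(-36 + 18\right)\right)^{2} = \left(-2 - 18\right)^{2} = \left(-20\right)^{2} = 400$)
$I{\left(A \right)} = 3 + A^{2}$
$14 \left(\left(7 + 7\right) + I{\left(M{\left(3 \right)} \right)}\right) = 14 \left(\left(7 + 7\right) + \left(3 + 400^{2}\right)\right) = 14 \left(14 + \left(3 + 160000\right)\right) = 14 \left(14 + 160003\right) = 14 \cdot 160017 = 2240238$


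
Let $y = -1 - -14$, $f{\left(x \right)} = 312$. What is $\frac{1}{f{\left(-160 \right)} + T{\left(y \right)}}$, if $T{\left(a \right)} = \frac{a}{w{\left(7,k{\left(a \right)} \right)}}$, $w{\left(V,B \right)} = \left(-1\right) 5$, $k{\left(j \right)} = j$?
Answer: $\frac{5}{1547} \approx 0.0032321$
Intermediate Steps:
$w{\left(V,B \right)} = -5$
$y = 13$ ($y = -1 + 14 = 13$)
$T{\left(a \right)} = - \frac{a}{5}$ ($T{\left(a \right)} = \frac{a}{-5} = a \left(- \frac{1}{5}\right) = - \frac{a}{5}$)
$\frac{1}{f{\left(-160 \right)} + T{\left(y \right)}} = \frac{1}{312 - \frac{13}{5}} = \frac{1}{\frac{1547}{5}} = \frac{5}{1547}$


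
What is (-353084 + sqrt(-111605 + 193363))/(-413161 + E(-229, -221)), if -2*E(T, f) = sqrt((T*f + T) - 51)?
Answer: (353084 - sqrt(81758))/(413161 + sqrt(50329)/2) ≈ 0.85367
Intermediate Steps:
E(T, f) = -sqrt(-51 + T + T*f)/2 (E(T, f) = -sqrt((T*f + T) - 51)/2 = -sqrt((T + T*f) - 51)/2 = -sqrt(-51 + T + T*f)/2)
(-353084 + sqrt(-111605 + 193363))/(-413161 + E(-229, -221)) = (-353084 + sqrt(-111605 + 193363))/(-413161 - sqrt(-51 - 229 - 229*(-221))/2) = (-353084 + sqrt(81758))/(-413161 - sqrt(-51 - 229 + 50609)/2) = (-353084 + sqrt(81758))/(-413161 - sqrt(50329)/2)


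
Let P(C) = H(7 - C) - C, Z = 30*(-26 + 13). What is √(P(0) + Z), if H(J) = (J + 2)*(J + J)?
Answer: 2*I*√66 ≈ 16.248*I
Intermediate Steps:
Z = -390 (Z = 30*(-13) = -390)
H(J) = 2*J*(2 + J) (H(J) = (2 + J)*(2*J) = 2*J*(2 + J))
P(C) = -C + 2*(7 - C)*(9 - C) (P(C) = 2*(7 - C)*(2 + (7 - C)) - C = 2*(7 - C)*(9 - C) - C = -C + 2*(7 - C)*(9 - C))
√(P(0) + Z) = √((-1*0 + 2*(-9 + 0)*(-7 + 0)) - 390) = √((0 + 2*(-9)*(-7)) - 390) = √((0 + 126) - 390) = √(126 - 390) = √(-264) = 2*I*√66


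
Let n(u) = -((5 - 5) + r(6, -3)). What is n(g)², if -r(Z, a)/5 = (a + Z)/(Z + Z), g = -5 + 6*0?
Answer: 25/16 ≈ 1.5625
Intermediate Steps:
g = -5 (g = -5 + 0 = -5)
r(Z, a) = -5*(Z + a)/(2*Z) (r(Z, a) = -5*(a + Z)/(Z + Z) = -5*(Z + a)/(2*Z))
n(u) = 5/4 (n(u) = -((5 - 5) + (5/2)*(-1*6 - 1*(-3))/6) = -(0 + (5/2)*(⅙)*(-6 + 3)) = -(0 + (5/2)*(⅙)*(-3)) = -(0 - 5/4) = -1*(-5/4) = 5/4)
n(g)² = (5/4)² = 25/16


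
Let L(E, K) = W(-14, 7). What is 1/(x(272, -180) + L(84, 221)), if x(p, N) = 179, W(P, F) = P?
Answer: 1/165 ≈ 0.0060606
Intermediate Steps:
L(E, K) = -14
1/(x(272, -180) + L(84, 221)) = 1/(179 - 14) = 1/165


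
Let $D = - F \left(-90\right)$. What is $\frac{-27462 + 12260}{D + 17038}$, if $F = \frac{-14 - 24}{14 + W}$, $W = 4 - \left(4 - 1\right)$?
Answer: $- \frac{7601}{8405} \approx -0.90434$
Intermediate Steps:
$W = 1$ ($W = 4 - 3 = 1$)
$F = - \frac{38}{15}$ ($F = \frac{-14 - 24}{14 + 1} = - \frac{38}{15} \approx -2.5333$)
$D = -228$ ($D = - \frac{\left(-38\right) \left(-90\right)}{15} = \left(-1\right) 228 = -228$)
$\frac{-27462 + 12260}{D + 17038} = \frac{-27462 + 12260}{-228 + 17038} = - \frac{15202}{16810} = \left(-15202\right) \frac{1}{16810} = - \frac{7601}{8405}$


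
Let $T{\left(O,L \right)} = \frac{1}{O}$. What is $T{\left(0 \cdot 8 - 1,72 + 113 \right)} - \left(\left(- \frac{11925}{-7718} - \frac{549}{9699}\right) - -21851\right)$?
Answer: $- \frac{8939256879}{409054} \approx -21854.0$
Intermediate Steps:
$T{\left(0 \cdot 8 - 1,72 + 113 \right)} - \left(\left(- \frac{11925}{-7718} - \frac{549}{9699}\right) - -21851\right) = \frac{1}{0 \cdot 8 - 1} - \left(\left(- \frac{11925}{-7718} - \frac{549}{9699}\right) - -21851\right) = \frac{1}{0 - 1} - \left(\left(\left(-11925\right) \left(- \frac{1}{7718}\right) - \frac{3}{53}\right) + 21851\right) = \frac{1}{-1} - \left(\left(\frac{11925}{7718} - \frac{3}{53}\right) + 21851\right) = -1 - \left(\frac{608871}{409054} + 21851\right) = -1 - \frac{8938847825}{409054} = - \frac{8939256879}{409054}$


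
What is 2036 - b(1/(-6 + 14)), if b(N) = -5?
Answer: 2041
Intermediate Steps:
2036 - b(1/(-6 + 14)) = 2036 - 1*(-5) = 2036 + 5 = 2041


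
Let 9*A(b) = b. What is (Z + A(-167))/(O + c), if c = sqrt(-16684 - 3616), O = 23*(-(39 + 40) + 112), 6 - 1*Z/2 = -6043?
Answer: 27504895/1789143 - 1087150*I*sqrt(203)/5367429 ≈ 15.373 - 2.8858*I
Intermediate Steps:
A(b) = b/9
Z = 12098 (Z = 12 - 2*(-6043) = 12 + 12086 = 12098)
O = 759 (O = 23*(-1*79 + 112) = 23*(-79 + 112) = 23*33 = 759)
c = 10*I*sqrt(203) (c = sqrt(-20300) = 10*I*sqrt(203) ≈ 142.48*I)
(Z + A(-167))/(O + c) = (12098 + (1/9)*(-167))/(759 + 10*I*sqrt(203)) = (12098 - 167/9)/(759 + 10*I*sqrt(203)) = 108715/(9*(759 + 10*I*sqrt(203)))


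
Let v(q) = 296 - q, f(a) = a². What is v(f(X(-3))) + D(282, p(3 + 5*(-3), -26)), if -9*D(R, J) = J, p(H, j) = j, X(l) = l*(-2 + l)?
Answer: 665/9 ≈ 73.889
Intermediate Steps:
D(R, J) = -J/9
v(f(X(-3))) + D(282, p(3 + 5*(-3), -26)) = (296 - (-3*(-2 - 3))²) - ⅑*(-26) = (296 - (-3*(-5))²) + 26/9 = (296 - 1*15²) + 26/9 = (296 - 1*225) + 26/9 = (296 - 225) + 26/9 = 71 + 26/9 = 665/9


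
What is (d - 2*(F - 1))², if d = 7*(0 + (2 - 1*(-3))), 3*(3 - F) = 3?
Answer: 1089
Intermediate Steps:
F = 2 (F = 3 - ⅓*3 = 3 - 1 = 2)
d = 35 (d = 7*(0 + (2 + 3)) = 7*(0 + 5) = 7*5 = 35)
(d - 2*(F - 1))² = (35 - 2*(2 - 1))² = (35 - 2*1)² = (35 - 2)² = 33² = 1089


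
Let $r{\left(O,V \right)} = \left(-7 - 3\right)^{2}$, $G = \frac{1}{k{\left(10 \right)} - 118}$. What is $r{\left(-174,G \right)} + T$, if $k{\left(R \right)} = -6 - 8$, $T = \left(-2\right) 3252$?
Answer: $-6404$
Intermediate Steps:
$T = -6504$
$k{\left(R \right)} = -14$ ($k{\left(R \right)} = -6 - 8 = -14$)
$G = - \frac{1}{132}$ ($G = \frac{1}{-14 - 118} = \frac{1}{-132} = - \frac{1}{132} \approx -0.0075758$)
$r{\left(O,V \right)} = 100$ ($r{\left(O,V \right)} = \left(-10\right)^{2} = 100$)
$r{\left(-174,G \right)} + T = 100 - 6504 = -6404$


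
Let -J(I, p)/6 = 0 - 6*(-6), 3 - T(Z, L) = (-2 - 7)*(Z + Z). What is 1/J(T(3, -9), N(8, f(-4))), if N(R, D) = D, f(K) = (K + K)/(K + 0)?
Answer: -1/216 ≈ -0.0046296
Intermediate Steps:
f(K) = 2 (f(K) = (2*K)/K = 2)
T(Z, L) = 3 + 18*Z (T(Z, L) = 3 - (-2 - 7)*(Z + Z) = 3 - (-9)*2*Z = 3 - (-18)*Z = 3 + 18*Z)
J(I, p) = -216 (J(I, p) = -6*(0 - 6*(-6)) = -6*(0 + 36) = -6*36 = -216)
1/J(T(3, -9), N(8, f(-4))) = 1/(-216) = -1/216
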